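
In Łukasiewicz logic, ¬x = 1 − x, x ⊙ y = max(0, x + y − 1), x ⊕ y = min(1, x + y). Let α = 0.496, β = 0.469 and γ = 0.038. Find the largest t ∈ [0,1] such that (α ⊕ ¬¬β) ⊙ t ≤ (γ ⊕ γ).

¬β = 1 − 0.469 = 0.531
¬¬β = 1 − 0.531 = 0.469
α ⊕ ¬¬β = min(1, 0.496 + 0.469) = min(1, 0.965) = 0.965
So the left factor is α ⊕ ¬¬β = 0.965.
γ ⊕ γ = min(1, 0.038 + 0.038) = min(1, 0.076) = 0.076
So the right-hand bound is γ ⊕ γ = 0.076.
The residuum of the Łukasiewicz t-norm gives the supremum: min(1, 1 − 0.965 + 0.076).
1 − 0.965 + 0.076 = 0.111, so t = min(1, 0.111) = 0.111.
Check: 0.965 ⊙ 0.111 = max(0, 0.076) = 0.076 ≤ 0.076.

0.111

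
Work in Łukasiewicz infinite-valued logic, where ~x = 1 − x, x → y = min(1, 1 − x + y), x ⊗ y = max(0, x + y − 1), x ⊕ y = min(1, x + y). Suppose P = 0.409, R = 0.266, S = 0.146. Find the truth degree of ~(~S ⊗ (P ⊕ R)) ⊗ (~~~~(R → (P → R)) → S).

~S = 1 − 0.146 = 0.854
P ⊕ R = min(1, 0.409 + 0.266) = min(1, 0.675) = 0.675
~S ⊗ (P ⊕ R) = max(0, 0.854 + 0.675 − 1) = max(0, 0.529) = 0.529
~(~S ⊗ (P ⊕ R)) = 1 − 0.529 = 0.471
P → R = min(1, 1 − 0.409 + 0.266) = min(1, 0.857) = 0.857
R → (P → R) = min(1, 1 − 0.266 + 0.857) = min(1, 1.591) = 1.000
~(R → (P → R)) = 1 − 1.000 = 0.000
~~(R → (P → R)) = 1 − 0.000 = 1.000
~~~(R → (P → R)) = 1 − 1.000 = 0.000
~~~~(R → (P → R)) = 1 − 0.000 = 1.000
~~~~(R → (P → R)) → S = min(1, 1 − 1.000 + 0.146) = min(1, 0.146) = 0.146
~(~S ⊗ (P ⊕ R)) ⊗ (~~~~(R → (P → R)) → S) = max(0, 0.471 + 0.146 − 1) = max(0, -0.383) = 0.000

0.000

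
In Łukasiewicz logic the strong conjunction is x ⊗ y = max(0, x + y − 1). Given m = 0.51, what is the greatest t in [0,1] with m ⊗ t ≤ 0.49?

0.98

The residuum of the Łukasiewicz t-norm gives the supremum: min(1, 1 − 0.51 + 0.49).
1 − 0.51 + 0.49 = 0.98, so t = min(1, 0.98) = 0.98.
Check: 0.51 ⊗ 0.98 = max(0, 0.49) = 0.49 ≤ 0.49.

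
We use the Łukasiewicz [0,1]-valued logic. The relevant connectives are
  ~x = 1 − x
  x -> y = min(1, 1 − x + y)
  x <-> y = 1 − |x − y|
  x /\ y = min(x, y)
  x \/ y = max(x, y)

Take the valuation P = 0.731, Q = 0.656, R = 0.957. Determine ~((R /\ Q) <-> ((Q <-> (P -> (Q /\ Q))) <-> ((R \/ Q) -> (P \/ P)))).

0.301

R /\ Q = min(0.957, 0.656) = 0.656
Q /\ Q = min(0.656, 0.656) = 0.656
P -> (Q /\ Q) = min(1, 1 − 0.731 + 0.656) = min(1, 0.925) = 0.925
Q <-> (P -> (Q /\ Q)) = 1 − |0.656 − 0.925| = 1 − 0.269 = 0.731
R \/ Q = max(0.957, 0.656) = 0.957
P \/ P = max(0.731, 0.731) = 0.731
(R \/ Q) -> (P \/ P) = min(1, 1 − 0.957 + 0.731) = min(1, 0.774) = 0.774
(Q <-> (P -> (Q /\ Q))) <-> ((R \/ Q) -> (P \/ P)) = 1 − |0.731 − 0.774| = 1 − 0.043 = 0.957
(R /\ Q) <-> ((Q <-> (P -> (Q /\ Q))) <-> ((R \/ Q) -> (P \/ P))) = 1 − |0.656 − 0.957| = 1 − 0.301 = 0.699
~((R /\ Q) <-> ((Q <-> (P -> (Q /\ Q))) <-> ((R \/ Q) -> (P \/ P)))) = 1 − 0.699 = 0.301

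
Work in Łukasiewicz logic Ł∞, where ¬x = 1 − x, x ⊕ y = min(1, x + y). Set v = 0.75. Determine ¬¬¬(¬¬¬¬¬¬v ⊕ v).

¬v = 1 − 0.75 = 0.25
¬¬v = 1 − 0.25 = 0.75
¬¬¬v = 1 − 0.75 = 0.25
¬¬¬¬v = 1 − 0.25 = 0.75
¬¬¬¬¬v = 1 − 0.75 = 0.25
¬¬¬¬¬¬v = 1 − 0.25 = 0.75
¬¬¬¬¬¬v ⊕ v = min(1, 0.75 + 0.75) = min(1, 1.50) = 1.00
¬(¬¬¬¬¬¬v ⊕ v) = 1 − 1.00 = 0.00
¬¬(¬¬¬¬¬¬v ⊕ v) = 1 − 0.00 = 1.00
¬¬¬(¬¬¬¬¬¬v ⊕ v) = 1 − 1.00 = 0.00

0.00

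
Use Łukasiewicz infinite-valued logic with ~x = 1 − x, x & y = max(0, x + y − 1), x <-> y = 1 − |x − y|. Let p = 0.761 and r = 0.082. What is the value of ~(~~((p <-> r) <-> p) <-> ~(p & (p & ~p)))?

0.440

p <-> r = 1 − |0.761 − 0.082| = 1 − 0.679 = 0.321
(p <-> r) <-> p = 1 − |0.321 − 0.761| = 1 − 0.440 = 0.560
~((p <-> r) <-> p) = 1 − 0.560 = 0.440
~~((p <-> r) <-> p) = 1 − 0.440 = 0.560
~p = 1 − 0.761 = 0.239
p & ~p = max(0, 0.761 + 0.239 − 1) = max(0, 0.000) = 0.000
p & (p & ~p) = max(0, 0.761 + 0.000 − 1) = max(0, -0.239) = 0.000
~(p & (p & ~p)) = 1 − 0.000 = 1.000
~~((p <-> r) <-> p) <-> ~(p & (p & ~p)) = 1 − |0.560 − 1.000| = 1 − 0.440 = 0.560
~(~~((p <-> r) <-> p) <-> ~(p & (p & ~p))) = 1 − 0.560 = 0.440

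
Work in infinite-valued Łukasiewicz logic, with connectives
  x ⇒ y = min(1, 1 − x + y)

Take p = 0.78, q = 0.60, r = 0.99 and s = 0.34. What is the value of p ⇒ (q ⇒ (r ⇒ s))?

r ⇒ s = min(1, 1 − 0.99 + 0.34) = min(1, 0.35) = 0.35
q ⇒ (r ⇒ s) = min(1, 1 − 0.60 + 0.35) = min(1, 0.75) = 0.75
p ⇒ (q ⇒ (r ⇒ s)) = min(1, 1 − 0.78 + 0.75) = min(1, 0.97) = 0.97

0.97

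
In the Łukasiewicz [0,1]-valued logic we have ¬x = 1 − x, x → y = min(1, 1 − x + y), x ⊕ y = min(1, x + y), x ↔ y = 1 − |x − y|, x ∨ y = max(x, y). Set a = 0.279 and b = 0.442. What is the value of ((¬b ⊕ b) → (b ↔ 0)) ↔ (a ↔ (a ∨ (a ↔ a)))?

¬b = 1 − 0.442 = 0.558
¬b ⊕ b = min(1, 0.558 + 0.442) = min(1, 1.000) = 1.000
b ↔ 0 = 1 − |0.442 − 0.000| = 1 − 0.442 = 0.558
(¬b ⊕ b) → (b ↔ 0) = min(1, 1 − 1.000 + 0.558) = min(1, 0.558) = 0.558
a ↔ a = 1 − |0.279 − 0.279| = 1 − 0.000 = 1.000
a ∨ (a ↔ a) = max(0.279, 1.000) = 1.000
a ↔ (a ∨ (a ↔ a)) = 1 − |0.279 − 1.000| = 1 − 0.721 = 0.279
((¬b ⊕ b) → (b ↔ 0)) ↔ (a ↔ (a ∨ (a ↔ a))) = 1 − |0.558 − 0.279| = 1 − 0.279 = 0.721

0.721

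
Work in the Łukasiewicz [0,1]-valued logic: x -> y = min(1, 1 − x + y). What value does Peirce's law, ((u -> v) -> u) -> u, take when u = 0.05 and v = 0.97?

u -> v = min(1, 1 − 0.05 + 0.97) = min(1, 1.92) = 1.00
(u -> v) -> u = min(1, 1 − 1.00 + 0.05) = min(1, 0.05) = 0.05
((u -> v) -> u) -> u = min(1, 1 − 0.05 + 0.05) = min(1, 1.00) = 1.00

1.00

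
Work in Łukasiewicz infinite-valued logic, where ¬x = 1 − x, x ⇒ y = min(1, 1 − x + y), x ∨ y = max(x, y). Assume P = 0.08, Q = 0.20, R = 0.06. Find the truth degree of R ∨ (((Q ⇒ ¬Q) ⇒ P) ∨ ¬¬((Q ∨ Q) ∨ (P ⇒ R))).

¬Q = 1 − 0.20 = 0.80
Q ⇒ ¬Q = min(1, 1 − 0.20 + 0.80) = min(1, 1.60) = 1.00
(Q ⇒ ¬Q) ⇒ P = min(1, 1 − 1.00 + 0.08) = min(1, 0.08) = 0.08
Q ∨ Q = max(0.20, 0.20) = 0.20
P ⇒ R = min(1, 1 − 0.08 + 0.06) = min(1, 0.98) = 0.98
(Q ∨ Q) ∨ (P ⇒ R) = max(0.20, 0.98) = 0.98
¬((Q ∨ Q) ∨ (P ⇒ R)) = 1 − 0.98 = 0.02
¬¬((Q ∨ Q) ∨ (P ⇒ R)) = 1 − 0.02 = 0.98
((Q ⇒ ¬Q) ⇒ P) ∨ ¬¬((Q ∨ Q) ∨ (P ⇒ R)) = max(0.08, 0.98) = 0.98
R ∨ (((Q ⇒ ¬Q) ⇒ P) ∨ ¬¬((Q ∨ Q) ∨ (P ⇒ R))) = max(0.06, 0.98) = 0.98

0.98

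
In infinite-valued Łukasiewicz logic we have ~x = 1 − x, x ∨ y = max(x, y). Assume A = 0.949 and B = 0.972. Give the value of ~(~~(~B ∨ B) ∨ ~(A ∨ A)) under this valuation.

0.028

~B = 1 − 0.972 = 0.028
~B ∨ B = max(0.028, 0.972) = 0.972
~(~B ∨ B) = 1 − 0.972 = 0.028
~~(~B ∨ B) = 1 − 0.028 = 0.972
A ∨ A = max(0.949, 0.949) = 0.949
~(A ∨ A) = 1 − 0.949 = 0.051
~~(~B ∨ B) ∨ ~(A ∨ A) = max(0.972, 0.051) = 0.972
~(~~(~B ∨ B) ∨ ~(A ∨ A)) = 1 − 0.972 = 0.028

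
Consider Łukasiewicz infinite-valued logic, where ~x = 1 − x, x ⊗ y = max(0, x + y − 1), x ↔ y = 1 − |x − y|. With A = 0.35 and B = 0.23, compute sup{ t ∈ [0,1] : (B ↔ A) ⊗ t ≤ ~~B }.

0.35

B ↔ A = 1 − |0.23 − 0.35| = 1 − 0.12 = 0.88
So the left factor is B ↔ A = 0.88.
~B = 1 − 0.23 = 0.77
~~B = 1 − 0.77 = 0.23
So the right-hand bound is ~~B = 0.23.
The residuum of the Łukasiewicz t-norm gives the supremum: min(1, 1 − 0.88 + 0.23).
1 − 0.88 + 0.23 = 0.35, so t = min(1, 0.35) = 0.35.
Check: 0.88 ⊗ 0.35 = max(0, 0.23) = 0.23 ≤ 0.23.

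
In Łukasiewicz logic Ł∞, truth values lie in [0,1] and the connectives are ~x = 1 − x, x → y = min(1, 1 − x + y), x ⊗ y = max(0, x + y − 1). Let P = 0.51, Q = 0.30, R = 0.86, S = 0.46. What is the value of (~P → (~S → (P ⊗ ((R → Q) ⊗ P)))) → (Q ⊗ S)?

0.03

~P = 1 − 0.51 = 0.49
~S = 1 − 0.46 = 0.54
R → Q = min(1, 1 − 0.86 + 0.30) = min(1, 0.44) = 0.44
(R → Q) ⊗ P = max(0, 0.44 + 0.51 − 1) = max(0, -0.05) = 0.00
P ⊗ ((R → Q) ⊗ P) = max(0, 0.51 + 0.00 − 1) = max(0, -0.49) = 0.00
~S → (P ⊗ ((R → Q) ⊗ P)) = min(1, 1 − 0.54 + 0.00) = min(1, 0.46) = 0.46
~P → (~S → (P ⊗ ((R → Q) ⊗ P))) = min(1, 1 − 0.49 + 0.46) = min(1, 0.97) = 0.97
Q ⊗ S = max(0, 0.30 + 0.46 − 1) = max(0, -0.24) = 0.00
(~P → (~S → (P ⊗ ((R → Q) ⊗ P)))) → (Q ⊗ S) = min(1, 1 − 0.97 + 0.00) = min(1, 0.03) = 0.03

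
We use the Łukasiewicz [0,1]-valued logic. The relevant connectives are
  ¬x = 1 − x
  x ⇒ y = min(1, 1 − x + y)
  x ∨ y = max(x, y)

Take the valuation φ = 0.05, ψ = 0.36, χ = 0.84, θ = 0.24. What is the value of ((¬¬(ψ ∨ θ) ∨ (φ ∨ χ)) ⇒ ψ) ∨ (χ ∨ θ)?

ψ ∨ θ = max(0.36, 0.24) = 0.36
¬(ψ ∨ θ) = 1 − 0.36 = 0.64
¬¬(ψ ∨ θ) = 1 − 0.64 = 0.36
φ ∨ χ = max(0.05, 0.84) = 0.84
¬¬(ψ ∨ θ) ∨ (φ ∨ χ) = max(0.36, 0.84) = 0.84
(¬¬(ψ ∨ θ) ∨ (φ ∨ χ)) ⇒ ψ = min(1, 1 − 0.84 + 0.36) = min(1, 0.52) = 0.52
χ ∨ θ = max(0.84, 0.24) = 0.84
((¬¬(ψ ∨ θ) ∨ (φ ∨ χ)) ⇒ ψ) ∨ (χ ∨ θ) = max(0.52, 0.84) = 0.84

0.84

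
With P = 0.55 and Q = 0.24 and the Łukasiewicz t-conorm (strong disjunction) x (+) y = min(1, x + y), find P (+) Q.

P (+) Q = min(1, 0.55 + 0.24) = min(1, 0.79) = 0.79
For comparison, the Gödel t-conorm max(x, y) would give 0.55.

0.79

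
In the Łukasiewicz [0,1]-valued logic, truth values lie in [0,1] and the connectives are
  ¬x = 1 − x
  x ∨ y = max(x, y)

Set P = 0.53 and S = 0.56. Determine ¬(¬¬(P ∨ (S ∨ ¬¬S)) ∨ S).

0.44

¬S = 1 − 0.56 = 0.44
¬¬S = 1 − 0.44 = 0.56
S ∨ ¬¬S = max(0.56, 0.56) = 0.56
P ∨ (S ∨ ¬¬S) = max(0.53, 0.56) = 0.56
¬(P ∨ (S ∨ ¬¬S)) = 1 − 0.56 = 0.44
¬¬(P ∨ (S ∨ ¬¬S)) = 1 − 0.44 = 0.56
¬¬(P ∨ (S ∨ ¬¬S)) ∨ S = max(0.56, 0.56) = 0.56
¬(¬¬(P ∨ (S ∨ ¬¬S)) ∨ S) = 1 − 0.56 = 0.44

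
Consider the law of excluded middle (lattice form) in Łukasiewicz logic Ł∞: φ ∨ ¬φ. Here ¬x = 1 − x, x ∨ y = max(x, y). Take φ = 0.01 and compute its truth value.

¬φ = 1 − 0.01 = 0.99
φ ∨ ¬φ = max(0.01, 0.99) = 0.99
(The value 0.99 < 1 shows this instance is not satisfied; not a Ł∞-tautology — its value is max(a, 1−a).)

0.99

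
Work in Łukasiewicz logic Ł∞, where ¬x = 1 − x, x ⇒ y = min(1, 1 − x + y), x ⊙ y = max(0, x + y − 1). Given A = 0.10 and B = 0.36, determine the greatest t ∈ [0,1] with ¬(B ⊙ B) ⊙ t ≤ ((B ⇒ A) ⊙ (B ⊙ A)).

B ⊙ B = max(0, 0.36 + 0.36 − 1) = max(0, -0.28) = 0.00
¬(B ⊙ B) = 1 − 0.00 = 1.00
So the left factor is ¬(B ⊙ B) = 1.00.
B ⇒ A = min(1, 1 − 0.36 + 0.10) = min(1, 0.74) = 0.74
B ⊙ A = max(0, 0.36 + 0.10 − 1) = max(0, -0.54) = 0.00
(B ⇒ A) ⊙ (B ⊙ A) = max(0, 0.74 + 0.00 − 1) = max(0, -0.26) = 0.00
So the right-hand bound is (B ⇒ A) ⊙ (B ⊙ A) = 0.00.
The residuum of the Łukasiewicz t-norm gives the supremum: min(1, 1 − 1.00 + 0.00).
1 − 1.00 + 0.00 = 0.00, so t = min(1, 0.00) = 0.00.
Check: 1.00 ⊙ 0.00 = max(0, 0.00) = 0.00 ≤ 0.00.

0.00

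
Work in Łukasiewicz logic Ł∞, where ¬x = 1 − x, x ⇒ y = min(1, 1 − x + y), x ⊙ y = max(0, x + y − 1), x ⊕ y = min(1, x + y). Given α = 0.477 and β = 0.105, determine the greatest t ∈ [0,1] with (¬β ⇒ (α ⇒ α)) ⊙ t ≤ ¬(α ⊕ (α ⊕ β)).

¬β = 1 − 0.105 = 0.895
α ⇒ α = min(1, 1 − 0.477 + 0.477) = min(1, 1.000) = 1.000
¬β ⇒ (α ⇒ α) = min(1, 1 − 0.895 + 1.000) = min(1, 1.105) = 1.000
So the left factor is ¬β ⇒ (α ⇒ α) = 1.000.
α ⊕ β = min(1, 0.477 + 0.105) = min(1, 0.582) = 0.582
α ⊕ (α ⊕ β) = min(1, 0.477 + 0.582) = min(1, 1.059) = 1.000
¬(α ⊕ (α ⊕ β)) = 1 − 1.000 = 0.000
So the right-hand bound is ¬(α ⊕ (α ⊕ β)) = 0.000.
The residuum of the Łukasiewicz t-norm gives the supremum: min(1, 1 − 1.000 + 0.000).
1 − 1.000 + 0.000 = 0.000, so t = min(1, 0.000) = 0.000.
Check: 1.000 ⊙ 0.000 = max(0, 0.000) = 0.000 ≤ 0.000.

0.000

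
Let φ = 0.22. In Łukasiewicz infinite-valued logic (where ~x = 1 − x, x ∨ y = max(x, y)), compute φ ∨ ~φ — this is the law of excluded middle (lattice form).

~φ = 1 − 0.22 = 0.78
φ ∨ ~φ = max(0.22, 0.78) = 0.78
(The value 0.78 < 1 shows this instance is not satisfied; not a Ł∞-tautology — its value is max(a, 1−a).)

0.78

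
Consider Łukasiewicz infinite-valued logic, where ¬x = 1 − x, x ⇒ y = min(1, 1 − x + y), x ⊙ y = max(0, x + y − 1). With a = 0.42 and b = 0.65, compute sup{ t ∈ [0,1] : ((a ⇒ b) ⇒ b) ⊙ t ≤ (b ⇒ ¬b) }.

a ⇒ b = min(1, 1 − 0.42 + 0.65) = min(1, 1.23) = 1.00
(a ⇒ b) ⇒ b = min(1, 1 − 1.00 + 0.65) = min(1, 0.65) = 0.65
So the left factor is (a ⇒ b) ⇒ b = 0.65.
¬b = 1 − 0.65 = 0.35
b ⇒ ¬b = min(1, 1 − 0.65 + 0.35) = min(1, 0.70) = 0.70
So the right-hand bound is b ⇒ ¬b = 0.70.
The residuum of the Łukasiewicz t-norm gives the supremum: min(1, 1 − 0.65 + 0.70).
1 − 0.65 + 0.70 = 1.05, so t = min(1, 1.05) = 1.00.
Check: 0.65 ⊙ 1.00 = max(0, 0.65) = 0.65 ≤ 0.70.

1.00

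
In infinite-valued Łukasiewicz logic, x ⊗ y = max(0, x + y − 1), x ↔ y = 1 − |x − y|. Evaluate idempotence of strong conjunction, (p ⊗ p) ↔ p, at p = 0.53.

p ⊗ p = max(0, 0.53 + 0.53 − 1) = max(0, 0.06) = 0.06
(p ⊗ p) ↔ p = 1 − |0.06 − 0.53| = 1 − 0.47 = 0.53
(The value 0.53 < 1 shows this instance is not satisfied; fails in Ł∞ since a ⊗ a = max(0, 2a−1) ≠ a in general.)

0.53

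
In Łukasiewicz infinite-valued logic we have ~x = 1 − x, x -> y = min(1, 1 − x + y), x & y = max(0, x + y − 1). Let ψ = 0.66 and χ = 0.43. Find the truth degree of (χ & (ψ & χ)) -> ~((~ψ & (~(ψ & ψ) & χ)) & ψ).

1.00

ψ & χ = max(0, 0.66 + 0.43 − 1) = max(0, 0.09) = 0.09
χ & (ψ & χ) = max(0, 0.43 + 0.09 − 1) = max(0, -0.48) = 0.00
~ψ = 1 − 0.66 = 0.34
ψ & ψ = max(0, 0.66 + 0.66 − 1) = max(0, 0.32) = 0.32
~(ψ & ψ) = 1 − 0.32 = 0.68
~(ψ & ψ) & χ = max(0, 0.68 + 0.43 − 1) = max(0, 0.11) = 0.11
~ψ & (~(ψ & ψ) & χ) = max(0, 0.34 + 0.11 − 1) = max(0, -0.55) = 0.00
(~ψ & (~(ψ & ψ) & χ)) & ψ = max(0, 0.00 + 0.66 − 1) = max(0, -0.34) = 0.00
~((~ψ & (~(ψ & ψ) & χ)) & ψ) = 1 − 0.00 = 1.00
(χ & (ψ & χ)) -> ~((~ψ & (~(ψ & ψ) & χ)) & ψ) = min(1, 1 − 0.00 + 1.00) = min(1, 2.00) = 1.00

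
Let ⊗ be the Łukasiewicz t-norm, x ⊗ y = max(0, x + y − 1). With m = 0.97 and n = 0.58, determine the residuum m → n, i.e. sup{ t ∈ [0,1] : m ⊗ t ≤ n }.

0.61

The residuum of the Łukasiewicz t-norm gives the supremum: min(1, 1 − 0.97 + 0.58).
1 − 0.97 + 0.58 = 0.61, so t = min(1, 0.61) = 0.61.
Check: 0.97 ⊗ 0.61 = max(0, 0.58) = 0.58 ≤ 0.58.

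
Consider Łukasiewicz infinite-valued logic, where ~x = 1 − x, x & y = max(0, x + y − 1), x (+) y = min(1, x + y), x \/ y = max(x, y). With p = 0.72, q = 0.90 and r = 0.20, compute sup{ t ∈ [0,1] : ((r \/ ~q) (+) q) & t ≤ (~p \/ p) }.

~q = 1 − 0.90 = 0.10
r \/ ~q = max(0.20, 0.10) = 0.20
(r \/ ~q) (+) q = min(1, 0.20 + 0.90) = min(1, 1.10) = 1.00
So the left factor is (r \/ ~q) (+) q = 1.00.
~p = 1 − 0.72 = 0.28
~p \/ p = max(0.28, 0.72) = 0.72
So the right-hand bound is ~p \/ p = 0.72.
The residuum of the Łukasiewicz t-norm gives the supremum: min(1, 1 − 1.00 + 0.72).
1 − 1.00 + 0.72 = 0.72, so t = min(1, 0.72) = 0.72.
Check: 1.00 & 0.72 = max(0, 0.72) = 0.72 ≤ 0.72.

0.72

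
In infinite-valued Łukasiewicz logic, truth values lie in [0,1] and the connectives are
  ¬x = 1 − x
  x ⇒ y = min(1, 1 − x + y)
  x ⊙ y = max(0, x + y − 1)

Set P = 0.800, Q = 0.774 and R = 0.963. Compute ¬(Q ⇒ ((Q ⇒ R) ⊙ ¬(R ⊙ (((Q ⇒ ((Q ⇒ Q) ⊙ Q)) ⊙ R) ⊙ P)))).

0.500

Q ⇒ R = min(1, 1 − 0.774 + 0.963) = min(1, 1.189) = 1.000
Q ⇒ Q = min(1, 1 − 0.774 + 0.774) = min(1, 1.000) = 1.000
(Q ⇒ Q) ⊙ Q = max(0, 1.000 + 0.774 − 1) = max(0, 0.774) = 0.774
Q ⇒ ((Q ⇒ Q) ⊙ Q) = min(1, 1 − 0.774 + 0.774) = min(1, 1.000) = 1.000
(Q ⇒ ((Q ⇒ Q) ⊙ Q)) ⊙ R = max(0, 1.000 + 0.963 − 1) = max(0, 0.963) = 0.963
((Q ⇒ ((Q ⇒ Q) ⊙ Q)) ⊙ R) ⊙ P = max(0, 0.963 + 0.800 − 1) = max(0, 0.763) = 0.763
R ⊙ (((Q ⇒ ((Q ⇒ Q) ⊙ Q)) ⊙ R) ⊙ P) = max(0, 0.963 + 0.763 − 1) = max(0, 0.726) = 0.726
¬(R ⊙ (((Q ⇒ ((Q ⇒ Q) ⊙ Q)) ⊙ R) ⊙ P)) = 1 − 0.726 = 0.274
(Q ⇒ R) ⊙ ¬(R ⊙ (((Q ⇒ ((Q ⇒ Q) ⊙ Q)) ⊙ R) ⊙ P)) = max(0, 1.000 + 0.274 − 1) = max(0, 0.274) = 0.274
Q ⇒ ((Q ⇒ R) ⊙ ¬(R ⊙ (((Q ⇒ ((Q ⇒ Q) ⊙ Q)) ⊙ R) ⊙ P))) = min(1, 1 − 0.774 + 0.274) = min(1, 0.500) = 0.500
¬(Q ⇒ ((Q ⇒ R) ⊙ ¬(R ⊙ (((Q ⇒ ((Q ⇒ Q) ⊙ Q)) ⊙ R) ⊙ P)))) = 1 − 0.500 = 0.500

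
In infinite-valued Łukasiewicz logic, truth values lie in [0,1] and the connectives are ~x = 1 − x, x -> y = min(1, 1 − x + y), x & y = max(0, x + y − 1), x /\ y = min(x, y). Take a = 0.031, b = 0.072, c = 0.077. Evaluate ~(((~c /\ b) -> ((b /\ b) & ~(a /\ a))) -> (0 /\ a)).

0.969

~c = 1 − 0.077 = 0.923
~c /\ b = min(0.923, 0.072) = 0.072
b /\ b = min(0.072, 0.072) = 0.072
a /\ a = min(0.031, 0.031) = 0.031
~(a /\ a) = 1 − 0.031 = 0.969
(b /\ b) & ~(a /\ a) = max(0, 0.072 + 0.969 − 1) = max(0, 0.041) = 0.041
(~c /\ b) -> ((b /\ b) & ~(a /\ a)) = min(1, 1 − 0.072 + 0.041) = min(1, 0.969) = 0.969
0 /\ a = min(0.000, 0.031) = 0.000
((~c /\ b) -> ((b /\ b) & ~(a /\ a))) -> (0 /\ a) = min(1, 1 − 0.969 + 0.000) = min(1, 0.031) = 0.031
~(((~c /\ b) -> ((b /\ b) & ~(a /\ a))) -> (0 /\ a)) = 1 − 0.031 = 0.969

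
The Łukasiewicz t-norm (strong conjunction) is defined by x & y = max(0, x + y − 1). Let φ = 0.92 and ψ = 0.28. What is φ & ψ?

φ & ψ = max(0, 0.92 + 0.28 − 1) = max(0, 0.20) = 0.20
For comparison, the Gödel (minimum) t-norm min(x, y) would give 0.28.

0.20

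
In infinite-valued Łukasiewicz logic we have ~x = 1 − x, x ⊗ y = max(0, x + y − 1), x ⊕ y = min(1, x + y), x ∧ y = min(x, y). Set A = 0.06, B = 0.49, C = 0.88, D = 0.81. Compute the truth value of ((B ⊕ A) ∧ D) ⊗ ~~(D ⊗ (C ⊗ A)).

0.00

B ⊕ A = min(1, 0.49 + 0.06) = min(1, 0.55) = 0.55
(B ⊕ A) ∧ D = min(0.55, 0.81) = 0.55
C ⊗ A = max(0, 0.88 + 0.06 − 1) = max(0, -0.06) = 0.00
D ⊗ (C ⊗ A) = max(0, 0.81 + 0.00 − 1) = max(0, -0.19) = 0.00
~(D ⊗ (C ⊗ A)) = 1 − 0.00 = 1.00
~~(D ⊗ (C ⊗ A)) = 1 − 1.00 = 0.00
((B ⊕ A) ∧ D) ⊗ ~~(D ⊗ (C ⊗ A)) = max(0, 0.55 + 0.00 − 1) = max(0, -0.45) = 0.00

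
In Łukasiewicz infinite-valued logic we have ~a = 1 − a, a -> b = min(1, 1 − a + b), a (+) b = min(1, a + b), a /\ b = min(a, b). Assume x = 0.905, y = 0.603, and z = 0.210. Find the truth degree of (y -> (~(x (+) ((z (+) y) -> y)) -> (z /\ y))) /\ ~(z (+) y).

z (+) y = min(1, 0.210 + 0.603) = min(1, 0.813) = 0.813
(z (+) y) -> y = min(1, 1 − 0.813 + 0.603) = min(1, 0.790) = 0.790
x (+) ((z (+) y) -> y) = min(1, 0.905 + 0.790) = min(1, 1.695) = 1.000
~(x (+) ((z (+) y) -> y)) = 1 − 1.000 = 0.000
z /\ y = min(0.210, 0.603) = 0.210
~(x (+) ((z (+) y) -> y)) -> (z /\ y) = min(1, 1 − 0.000 + 0.210) = min(1, 1.210) = 1.000
y -> (~(x (+) ((z (+) y) -> y)) -> (z /\ y)) = min(1, 1 − 0.603 + 1.000) = min(1, 1.397) = 1.000
~(z (+) y) = 1 − 0.813 = 0.187
(y -> (~(x (+) ((z (+) y) -> y)) -> (z /\ y))) /\ ~(z (+) y) = min(1.000, 0.187) = 0.187

0.187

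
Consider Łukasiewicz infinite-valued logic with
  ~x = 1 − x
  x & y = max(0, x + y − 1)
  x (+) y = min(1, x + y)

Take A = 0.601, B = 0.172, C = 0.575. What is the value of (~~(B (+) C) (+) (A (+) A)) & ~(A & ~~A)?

0.798

B (+) C = min(1, 0.172 + 0.575) = min(1, 0.747) = 0.747
~(B (+) C) = 1 − 0.747 = 0.253
~~(B (+) C) = 1 − 0.253 = 0.747
A (+) A = min(1, 0.601 + 0.601) = min(1, 1.202) = 1.000
~~(B (+) C) (+) (A (+) A) = min(1, 0.747 + 1.000) = min(1, 1.747) = 1.000
~A = 1 − 0.601 = 0.399
~~A = 1 − 0.399 = 0.601
A & ~~A = max(0, 0.601 + 0.601 − 1) = max(0, 0.202) = 0.202
~(A & ~~A) = 1 − 0.202 = 0.798
(~~(B (+) C) (+) (A (+) A)) & ~(A & ~~A) = max(0, 1.000 + 0.798 − 1) = max(0, 0.798) = 0.798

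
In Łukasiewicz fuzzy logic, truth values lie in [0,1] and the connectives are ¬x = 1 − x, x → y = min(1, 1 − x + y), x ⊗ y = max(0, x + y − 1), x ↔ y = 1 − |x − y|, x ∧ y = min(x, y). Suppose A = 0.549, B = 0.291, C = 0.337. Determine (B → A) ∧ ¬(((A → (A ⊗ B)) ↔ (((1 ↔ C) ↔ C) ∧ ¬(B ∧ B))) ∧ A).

B → A = min(1, 1 − 0.291 + 0.549) = min(1, 1.258) = 1.000
A ⊗ B = max(0, 0.549 + 0.291 − 1) = max(0, -0.160) = 0.000
A → (A ⊗ B) = min(1, 1 − 0.549 + 0.000) = min(1, 0.451) = 0.451
1 ↔ C = 1 − |1.000 − 0.337| = 1 − 0.663 = 0.337
(1 ↔ C) ↔ C = 1 − |0.337 − 0.337| = 1 − 0.000 = 1.000
B ∧ B = min(0.291, 0.291) = 0.291
¬(B ∧ B) = 1 − 0.291 = 0.709
((1 ↔ C) ↔ C) ∧ ¬(B ∧ B) = min(1.000, 0.709) = 0.709
(A → (A ⊗ B)) ↔ (((1 ↔ C) ↔ C) ∧ ¬(B ∧ B)) = 1 − |0.451 − 0.709| = 1 − 0.258 = 0.742
((A → (A ⊗ B)) ↔ (((1 ↔ C) ↔ C) ∧ ¬(B ∧ B))) ∧ A = min(0.742, 0.549) = 0.549
¬(((A → (A ⊗ B)) ↔ (((1 ↔ C) ↔ C) ∧ ¬(B ∧ B))) ∧ A) = 1 − 0.549 = 0.451
(B → A) ∧ ¬(((A → (A ⊗ B)) ↔ (((1 ↔ C) ↔ C) ∧ ¬(B ∧ B))) ∧ A) = min(1.000, 0.451) = 0.451

0.451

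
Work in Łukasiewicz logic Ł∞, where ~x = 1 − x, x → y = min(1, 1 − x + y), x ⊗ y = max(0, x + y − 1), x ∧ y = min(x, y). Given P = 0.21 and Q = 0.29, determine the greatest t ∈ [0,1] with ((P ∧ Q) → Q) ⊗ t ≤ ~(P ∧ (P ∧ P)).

P ∧ Q = min(0.21, 0.29) = 0.21
(P ∧ Q) → Q = min(1, 1 − 0.21 + 0.29) = min(1, 1.08) = 1.00
So the left factor is (P ∧ Q) → Q = 1.00.
P ∧ P = min(0.21, 0.21) = 0.21
P ∧ (P ∧ P) = min(0.21, 0.21) = 0.21
~(P ∧ (P ∧ P)) = 1 − 0.21 = 0.79
So the right-hand bound is ~(P ∧ (P ∧ P)) = 0.79.
The residuum of the Łukasiewicz t-norm gives the supremum: min(1, 1 − 1.00 + 0.79).
1 − 1.00 + 0.79 = 0.79, so t = min(1, 0.79) = 0.79.
Check: 1.00 ⊗ 0.79 = max(0, 0.79) = 0.79 ≤ 0.79.

0.79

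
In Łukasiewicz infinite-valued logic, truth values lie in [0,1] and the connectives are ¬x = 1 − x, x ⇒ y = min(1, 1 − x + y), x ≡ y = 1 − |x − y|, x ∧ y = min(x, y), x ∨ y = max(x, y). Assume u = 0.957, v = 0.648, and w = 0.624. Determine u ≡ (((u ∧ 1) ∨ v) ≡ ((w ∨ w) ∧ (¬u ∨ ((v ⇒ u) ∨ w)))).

u ∧ 1 = min(0.957, 1.000) = 0.957
(u ∧ 1) ∨ v = max(0.957, 0.648) = 0.957
w ∨ w = max(0.624, 0.624) = 0.624
¬u = 1 − 0.957 = 0.043
v ⇒ u = min(1, 1 − 0.648 + 0.957) = min(1, 1.309) = 1.000
(v ⇒ u) ∨ w = max(1.000, 0.624) = 1.000
¬u ∨ ((v ⇒ u) ∨ w) = max(0.043, 1.000) = 1.000
(w ∨ w) ∧ (¬u ∨ ((v ⇒ u) ∨ w)) = min(0.624, 1.000) = 0.624
((u ∧ 1) ∨ v) ≡ ((w ∨ w) ∧ (¬u ∨ ((v ⇒ u) ∨ w))) = 1 − |0.957 − 0.624| = 1 − 0.333 = 0.667
u ≡ (((u ∧ 1) ∨ v) ≡ ((w ∨ w) ∧ (¬u ∨ ((v ⇒ u) ∨ w)))) = 1 − |0.957 − 0.667| = 1 − 0.290 = 0.710

0.710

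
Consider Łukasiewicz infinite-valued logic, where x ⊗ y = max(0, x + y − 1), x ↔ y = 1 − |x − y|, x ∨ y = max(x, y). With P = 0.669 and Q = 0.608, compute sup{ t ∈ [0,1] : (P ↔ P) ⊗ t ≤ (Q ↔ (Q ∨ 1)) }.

0.608

P ↔ P = 1 − |0.669 − 0.669| = 1 − 0.000 = 1.000
So the left factor is P ↔ P = 1.000.
Q ∨ 1 = max(0.608, 1.000) = 1.000
Q ↔ (Q ∨ 1) = 1 − |0.608 − 1.000| = 1 − 0.392 = 0.608
So the right-hand bound is Q ↔ (Q ∨ 1) = 0.608.
The residuum of the Łukasiewicz t-norm gives the supremum: min(1, 1 − 1.000 + 0.608).
1 − 1.000 + 0.608 = 0.608, so t = min(1, 0.608) = 0.608.
Check: 1.000 ⊗ 0.608 = max(0, 0.608) = 0.608 ≤ 0.608.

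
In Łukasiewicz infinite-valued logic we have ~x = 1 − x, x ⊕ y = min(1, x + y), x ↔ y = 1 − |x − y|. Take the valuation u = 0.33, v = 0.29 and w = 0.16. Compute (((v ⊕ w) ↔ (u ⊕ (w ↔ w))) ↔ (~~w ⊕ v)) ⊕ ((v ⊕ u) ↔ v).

v ⊕ w = min(1, 0.29 + 0.16) = min(1, 0.45) = 0.45
w ↔ w = 1 − |0.16 − 0.16| = 1 − 0.00 = 1.00
u ⊕ (w ↔ w) = min(1, 0.33 + 1.00) = min(1, 1.33) = 1.00
(v ⊕ w) ↔ (u ⊕ (w ↔ w)) = 1 − |0.45 − 1.00| = 1 − 0.55 = 0.45
~w = 1 − 0.16 = 0.84
~~w = 1 − 0.84 = 0.16
~~w ⊕ v = min(1, 0.16 + 0.29) = min(1, 0.45) = 0.45
((v ⊕ w) ↔ (u ⊕ (w ↔ w))) ↔ (~~w ⊕ v) = 1 − |0.45 − 0.45| = 1 − 0.00 = 1.00
v ⊕ u = min(1, 0.29 + 0.33) = min(1, 0.62) = 0.62
(v ⊕ u) ↔ v = 1 − |0.62 − 0.29| = 1 − 0.33 = 0.67
(((v ⊕ w) ↔ (u ⊕ (w ↔ w))) ↔ (~~w ⊕ v)) ⊕ ((v ⊕ u) ↔ v) = min(1, 1.00 + 0.67) = min(1, 1.67) = 1.00

1.00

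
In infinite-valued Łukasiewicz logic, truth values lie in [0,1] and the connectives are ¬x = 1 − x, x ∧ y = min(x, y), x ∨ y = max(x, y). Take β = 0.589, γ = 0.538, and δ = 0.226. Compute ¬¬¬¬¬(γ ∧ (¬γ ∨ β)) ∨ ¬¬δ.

0.462

¬γ = 1 − 0.538 = 0.462
¬γ ∨ β = max(0.462, 0.589) = 0.589
γ ∧ (¬γ ∨ β) = min(0.538, 0.589) = 0.538
¬(γ ∧ (¬γ ∨ β)) = 1 − 0.538 = 0.462
¬¬(γ ∧ (¬γ ∨ β)) = 1 − 0.462 = 0.538
¬¬¬(γ ∧ (¬γ ∨ β)) = 1 − 0.538 = 0.462
¬¬¬¬(γ ∧ (¬γ ∨ β)) = 1 − 0.462 = 0.538
¬¬¬¬¬(γ ∧ (¬γ ∨ β)) = 1 − 0.538 = 0.462
¬δ = 1 − 0.226 = 0.774
¬¬δ = 1 − 0.774 = 0.226
¬¬¬¬¬(γ ∧ (¬γ ∨ β)) ∨ ¬¬δ = max(0.462, 0.226) = 0.462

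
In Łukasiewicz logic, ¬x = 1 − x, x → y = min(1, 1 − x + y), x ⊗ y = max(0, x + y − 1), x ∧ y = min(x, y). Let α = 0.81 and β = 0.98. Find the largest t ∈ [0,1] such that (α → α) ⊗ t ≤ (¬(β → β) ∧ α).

0.00

α → α = min(1, 1 − 0.81 + 0.81) = min(1, 1.00) = 1.00
So the left factor is α → α = 1.00.
β → β = min(1, 1 − 0.98 + 0.98) = min(1, 1.00) = 1.00
¬(β → β) = 1 − 1.00 = 0.00
¬(β → β) ∧ α = min(0.00, 0.81) = 0.00
So the right-hand bound is ¬(β → β) ∧ α = 0.00.
The residuum of the Łukasiewicz t-norm gives the supremum: min(1, 1 − 1.00 + 0.00).
1 − 1.00 + 0.00 = 0.00, so t = min(1, 0.00) = 0.00.
Check: 1.00 ⊗ 0.00 = max(0, 0.00) = 0.00 ≤ 0.00.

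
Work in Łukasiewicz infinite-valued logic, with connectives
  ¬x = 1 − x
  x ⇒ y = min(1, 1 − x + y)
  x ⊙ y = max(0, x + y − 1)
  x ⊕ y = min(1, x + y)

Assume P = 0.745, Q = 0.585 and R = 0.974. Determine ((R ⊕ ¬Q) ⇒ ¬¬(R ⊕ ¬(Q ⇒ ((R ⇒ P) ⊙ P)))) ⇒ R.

¬Q = 1 − 0.585 = 0.415
R ⊕ ¬Q = min(1, 0.974 + 0.415) = min(1, 1.389) = 1.000
R ⇒ P = min(1, 1 − 0.974 + 0.745) = min(1, 0.771) = 0.771
(R ⇒ P) ⊙ P = max(0, 0.771 + 0.745 − 1) = max(0, 0.516) = 0.516
Q ⇒ ((R ⇒ P) ⊙ P) = min(1, 1 − 0.585 + 0.516) = min(1, 0.931) = 0.931
¬(Q ⇒ ((R ⇒ P) ⊙ P)) = 1 − 0.931 = 0.069
R ⊕ ¬(Q ⇒ ((R ⇒ P) ⊙ P)) = min(1, 0.974 + 0.069) = min(1, 1.043) = 1.000
¬(R ⊕ ¬(Q ⇒ ((R ⇒ P) ⊙ P))) = 1 − 1.000 = 0.000
¬¬(R ⊕ ¬(Q ⇒ ((R ⇒ P) ⊙ P))) = 1 − 0.000 = 1.000
(R ⊕ ¬Q) ⇒ ¬¬(R ⊕ ¬(Q ⇒ ((R ⇒ P) ⊙ P))) = min(1, 1 − 1.000 + 1.000) = min(1, 1.000) = 1.000
((R ⊕ ¬Q) ⇒ ¬¬(R ⊕ ¬(Q ⇒ ((R ⇒ P) ⊙ P)))) ⇒ R = min(1, 1 − 1.000 + 0.974) = min(1, 0.974) = 0.974

0.974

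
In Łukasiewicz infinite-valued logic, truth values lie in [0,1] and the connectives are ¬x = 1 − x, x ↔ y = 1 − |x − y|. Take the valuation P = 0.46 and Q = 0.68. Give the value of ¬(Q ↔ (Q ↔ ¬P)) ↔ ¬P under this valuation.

¬P = 1 − 0.46 = 0.54
Q ↔ ¬P = 1 − |0.68 − 0.54| = 1 − 0.14 = 0.86
Q ↔ (Q ↔ ¬P) = 1 − |0.68 − 0.86| = 1 − 0.18 = 0.82
¬(Q ↔ (Q ↔ ¬P)) = 1 − 0.82 = 0.18
¬(Q ↔ (Q ↔ ¬P)) ↔ ¬P = 1 − |0.18 − 0.54| = 1 − 0.36 = 0.64

0.64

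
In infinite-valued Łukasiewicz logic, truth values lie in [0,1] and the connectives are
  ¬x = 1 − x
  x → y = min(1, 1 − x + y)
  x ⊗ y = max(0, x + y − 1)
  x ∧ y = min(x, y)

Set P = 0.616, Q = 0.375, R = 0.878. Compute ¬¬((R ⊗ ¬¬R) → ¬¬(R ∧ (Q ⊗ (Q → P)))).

0.619

¬R = 1 − 0.878 = 0.122
¬¬R = 1 − 0.122 = 0.878
R ⊗ ¬¬R = max(0, 0.878 + 0.878 − 1) = max(0, 0.756) = 0.756
Q → P = min(1, 1 − 0.375 + 0.616) = min(1, 1.241) = 1.000
Q ⊗ (Q → P) = max(0, 0.375 + 1.000 − 1) = max(0, 0.375) = 0.375
R ∧ (Q ⊗ (Q → P)) = min(0.878, 0.375) = 0.375
¬(R ∧ (Q ⊗ (Q → P))) = 1 − 0.375 = 0.625
¬¬(R ∧ (Q ⊗ (Q → P))) = 1 − 0.625 = 0.375
(R ⊗ ¬¬R) → ¬¬(R ∧ (Q ⊗ (Q → P))) = min(1, 1 − 0.756 + 0.375) = min(1, 0.619) = 0.619
¬((R ⊗ ¬¬R) → ¬¬(R ∧ (Q ⊗ (Q → P)))) = 1 − 0.619 = 0.381
¬¬((R ⊗ ¬¬R) → ¬¬(R ∧ (Q ⊗ (Q → P)))) = 1 − 0.381 = 0.619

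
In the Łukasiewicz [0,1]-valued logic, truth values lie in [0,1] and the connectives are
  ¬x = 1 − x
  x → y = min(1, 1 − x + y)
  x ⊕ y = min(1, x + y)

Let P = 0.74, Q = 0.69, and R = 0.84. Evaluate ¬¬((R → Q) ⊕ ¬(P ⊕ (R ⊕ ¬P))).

R → Q = min(1, 1 − 0.84 + 0.69) = min(1, 0.85) = 0.85
¬P = 1 − 0.74 = 0.26
R ⊕ ¬P = min(1, 0.84 + 0.26) = min(1, 1.10) = 1.00
P ⊕ (R ⊕ ¬P) = min(1, 0.74 + 1.00) = min(1, 1.74) = 1.00
¬(P ⊕ (R ⊕ ¬P)) = 1 − 1.00 = 0.00
(R → Q) ⊕ ¬(P ⊕ (R ⊕ ¬P)) = min(1, 0.85 + 0.00) = min(1, 0.85) = 0.85
¬((R → Q) ⊕ ¬(P ⊕ (R ⊕ ¬P))) = 1 − 0.85 = 0.15
¬¬((R → Q) ⊕ ¬(P ⊕ (R ⊕ ¬P))) = 1 − 0.15 = 0.85

0.85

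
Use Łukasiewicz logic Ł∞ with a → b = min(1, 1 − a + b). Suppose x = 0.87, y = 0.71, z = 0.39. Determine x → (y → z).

y → z = min(1, 1 − 0.71 + 0.39) = min(1, 0.68) = 0.68
x → (y → z) = min(1, 1 − 0.87 + 0.68) = min(1, 0.81) = 0.81

0.81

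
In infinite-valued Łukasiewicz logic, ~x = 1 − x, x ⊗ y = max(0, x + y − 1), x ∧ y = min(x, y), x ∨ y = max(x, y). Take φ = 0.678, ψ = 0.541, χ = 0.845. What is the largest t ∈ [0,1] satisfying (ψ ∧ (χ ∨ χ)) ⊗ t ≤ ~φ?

χ ∨ χ = max(0.845, 0.845) = 0.845
ψ ∧ (χ ∨ χ) = min(0.541, 0.845) = 0.541
So the left factor is ψ ∧ (χ ∨ χ) = 0.541.
~φ = 1 − 0.678 = 0.322
So the right-hand bound is ~φ = 0.322.
The residuum of the Łukasiewicz t-norm gives the supremum: min(1, 1 − 0.541 + 0.322).
1 − 0.541 + 0.322 = 0.781, so t = min(1, 0.781) = 0.781.
Check: 0.541 ⊗ 0.781 = max(0, 0.322) = 0.322 ≤ 0.322.

0.781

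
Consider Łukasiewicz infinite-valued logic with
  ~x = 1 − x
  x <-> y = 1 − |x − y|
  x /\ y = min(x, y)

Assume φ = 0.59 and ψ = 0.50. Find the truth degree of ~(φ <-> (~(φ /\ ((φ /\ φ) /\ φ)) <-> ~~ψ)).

φ /\ φ = min(0.59, 0.59) = 0.59
(φ /\ φ) /\ φ = min(0.59, 0.59) = 0.59
φ /\ ((φ /\ φ) /\ φ) = min(0.59, 0.59) = 0.59
~(φ /\ ((φ /\ φ) /\ φ)) = 1 − 0.59 = 0.41
~ψ = 1 − 0.50 = 0.50
~~ψ = 1 − 0.50 = 0.50
~(φ /\ ((φ /\ φ) /\ φ)) <-> ~~ψ = 1 − |0.41 − 0.50| = 1 − 0.09 = 0.91
φ <-> (~(φ /\ ((φ /\ φ) /\ φ)) <-> ~~ψ) = 1 − |0.59 − 0.91| = 1 − 0.32 = 0.68
~(φ <-> (~(φ /\ ((φ /\ φ) /\ φ)) <-> ~~ψ)) = 1 − 0.68 = 0.32

0.32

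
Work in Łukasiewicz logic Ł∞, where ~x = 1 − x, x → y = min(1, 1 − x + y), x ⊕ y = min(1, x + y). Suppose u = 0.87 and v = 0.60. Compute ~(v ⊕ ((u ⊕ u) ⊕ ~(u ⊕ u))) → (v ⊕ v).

1.00

u ⊕ u = min(1, 0.87 + 0.87) = min(1, 1.74) = 1.00
~(u ⊕ u) = 1 − 1.00 = 0.00
(u ⊕ u) ⊕ ~(u ⊕ u) = min(1, 1.00 + 0.00) = min(1, 1.00) = 1.00
v ⊕ ((u ⊕ u) ⊕ ~(u ⊕ u)) = min(1, 0.60 + 1.00) = min(1, 1.60) = 1.00
~(v ⊕ ((u ⊕ u) ⊕ ~(u ⊕ u))) = 1 − 1.00 = 0.00
v ⊕ v = min(1, 0.60 + 0.60) = min(1, 1.20) = 1.00
~(v ⊕ ((u ⊕ u) ⊕ ~(u ⊕ u))) → (v ⊕ v) = min(1, 1 − 0.00 + 1.00) = min(1, 2.00) = 1.00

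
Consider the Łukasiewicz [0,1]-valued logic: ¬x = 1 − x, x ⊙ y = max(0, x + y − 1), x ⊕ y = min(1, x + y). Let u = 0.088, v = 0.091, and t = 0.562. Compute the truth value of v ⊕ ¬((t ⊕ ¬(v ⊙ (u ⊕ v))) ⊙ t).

0.529

u ⊕ v = min(1, 0.088 + 0.091) = min(1, 0.179) = 0.179
v ⊙ (u ⊕ v) = max(0, 0.091 + 0.179 − 1) = max(0, -0.730) = 0.000
¬(v ⊙ (u ⊕ v)) = 1 − 0.000 = 1.000
t ⊕ ¬(v ⊙ (u ⊕ v)) = min(1, 0.562 + 1.000) = min(1, 1.562) = 1.000
(t ⊕ ¬(v ⊙ (u ⊕ v))) ⊙ t = max(0, 1.000 + 0.562 − 1) = max(0, 0.562) = 0.562
¬((t ⊕ ¬(v ⊙ (u ⊕ v))) ⊙ t) = 1 − 0.562 = 0.438
v ⊕ ¬((t ⊕ ¬(v ⊙ (u ⊕ v))) ⊙ t) = min(1, 0.091 + 0.438) = min(1, 0.529) = 0.529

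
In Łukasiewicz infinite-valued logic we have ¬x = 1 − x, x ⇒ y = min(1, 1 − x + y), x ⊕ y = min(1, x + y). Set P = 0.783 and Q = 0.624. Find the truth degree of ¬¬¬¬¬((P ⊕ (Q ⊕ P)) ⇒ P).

0.217

Q ⊕ P = min(1, 0.624 + 0.783) = min(1, 1.407) = 1.000
P ⊕ (Q ⊕ P) = min(1, 0.783 + 1.000) = min(1, 1.783) = 1.000
(P ⊕ (Q ⊕ P)) ⇒ P = min(1, 1 − 1.000 + 0.783) = min(1, 0.783) = 0.783
¬((P ⊕ (Q ⊕ P)) ⇒ P) = 1 − 0.783 = 0.217
¬¬((P ⊕ (Q ⊕ P)) ⇒ P) = 1 − 0.217 = 0.783
¬¬¬((P ⊕ (Q ⊕ P)) ⇒ P) = 1 − 0.783 = 0.217
¬¬¬¬((P ⊕ (Q ⊕ P)) ⇒ P) = 1 − 0.217 = 0.783
¬¬¬¬¬((P ⊕ (Q ⊕ P)) ⇒ P) = 1 − 0.783 = 0.217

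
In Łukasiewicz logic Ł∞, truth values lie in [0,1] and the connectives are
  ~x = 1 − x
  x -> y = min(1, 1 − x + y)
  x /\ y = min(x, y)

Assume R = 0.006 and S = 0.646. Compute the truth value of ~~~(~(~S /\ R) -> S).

~S = 1 − 0.646 = 0.354
~S /\ R = min(0.354, 0.006) = 0.006
~(~S /\ R) = 1 − 0.006 = 0.994
~(~S /\ R) -> S = min(1, 1 − 0.994 + 0.646) = min(1, 0.652) = 0.652
~(~(~S /\ R) -> S) = 1 − 0.652 = 0.348
~~(~(~S /\ R) -> S) = 1 − 0.348 = 0.652
~~~(~(~S /\ R) -> S) = 1 − 0.652 = 0.348

0.348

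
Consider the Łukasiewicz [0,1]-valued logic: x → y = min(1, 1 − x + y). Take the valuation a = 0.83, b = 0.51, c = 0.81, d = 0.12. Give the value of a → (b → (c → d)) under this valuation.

0.97

c → d = min(1, 1 − 0.81 + 0.12) = min(1, 0.31) = 0.31
b → (c → d) = min(1, 1 − 0.51 + 0.31) = min(1, 0.80) = 0.80
a → (b → (c → d)) = min(1, 1 − 0.83 + 0.80) = min(1, 0.97) = 0.97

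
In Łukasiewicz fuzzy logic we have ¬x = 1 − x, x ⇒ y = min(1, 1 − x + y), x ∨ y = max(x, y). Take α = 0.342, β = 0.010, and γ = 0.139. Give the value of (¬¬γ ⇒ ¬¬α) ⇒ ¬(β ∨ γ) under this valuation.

0.861

¬γ = 1 − 0.139 = 0.861
¬¬γ = 1 − 0.861 = 0.139
¬α = 1 − 0.342 = 0.658
¬¬α = 1 − 0.658 = 0.342
¬¬γ ⇒ ¬¬α = min(1, 1 − 0.139 + 0.342) = min(1, 1.203) = 1.000
β ∨ γ = max(0.010, 0.139) = 0.139
¬(β ∨ γ) = 1 − 0.139 = 0.861
(¬¬γ ⇒ ¬¬α) ⇒ ¬(β ∨ γ) = min(1, 1 − 1.000 + 0.861) = min(1, 0.861) = 0.861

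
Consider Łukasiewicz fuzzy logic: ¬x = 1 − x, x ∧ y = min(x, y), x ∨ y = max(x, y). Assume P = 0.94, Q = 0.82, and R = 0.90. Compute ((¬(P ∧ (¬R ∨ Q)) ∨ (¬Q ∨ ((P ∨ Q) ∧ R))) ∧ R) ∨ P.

¬R = 1 − 0.90 = 0.10
¬R ∨ Q = max(0.10, 0.82) = 0.82
P ∧ (¬R ∨ Q) = min(0.94, 0.82) = 0.82
¬(P ∧ (¬R ∨ Q)) = 1 − 0.82 = 0.18
¬Q = 1 − 0.82 = 0.18
P ∨ Q = max(0.94, 0.82) = 0.94
(P ∨ Q) ∧ R = min(0.94, 0.90) = 0.90
¬Q ∨ ((P ∨ Q) ∧ R) = max(0.18, 0.90) = 0.90
¬(P ∧ (¬R ∨ Q)) ∨ (¬Q ∨ ((P ∨ Q) ∧ R)) = max(0.18, 0.90) = 0.90
(¬(P ∧ (¬R ∨ Q)) ∨ (¬Q ∨ ((P ∨ Q) ∧ R))) ∧ R = min(0.90, 0.90) = 0.90
((¬(P ∧ (¬R ∨ Q)) ∨ (¬Q ∨ ((P ∨ Q) ∧ R))) ∧ R) ∨ P = max(0.90, 0.94) = 0.94

0.94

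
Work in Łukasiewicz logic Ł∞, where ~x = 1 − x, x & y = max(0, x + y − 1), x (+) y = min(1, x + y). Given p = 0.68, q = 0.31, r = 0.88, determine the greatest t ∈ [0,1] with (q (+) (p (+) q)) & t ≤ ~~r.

0.88

p (+) q = min(1, 0.68 + 0.31) = min(1, 0.99) = 0.99
q (+) (p (+) q) = min(1, 0.31 + 0.99) = min(1, 1.30) = 1.00
So the left factor is q (+) (p (+) q) = 1.00.
~r = 1 − 0.88 = 0.12
~~r = 1 − 0.12 = 0.88
So the right-hand bound is ~~r = 0.88.
The residuum of the Łukasiewicz t-norm gives the supremum: min(1, 1 − 1.00 + 0.88).
1 − 1.00 + 0.88 = 0.88, so t = min(1, 0.88) = 0.88.
Check: 1.00 & 0.88 = max(0, 0.88) = 0.88 ≤ 0.88.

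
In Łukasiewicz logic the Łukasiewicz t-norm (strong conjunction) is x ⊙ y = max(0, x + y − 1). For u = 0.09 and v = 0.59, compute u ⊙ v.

0.00

u ⊙ v = max(0, 0.09 + 0.59 − 1) = max(0, -0.32) = 0.00
For comparison, the Gödel (minimum) t-norm min(x, y) would give 0.09.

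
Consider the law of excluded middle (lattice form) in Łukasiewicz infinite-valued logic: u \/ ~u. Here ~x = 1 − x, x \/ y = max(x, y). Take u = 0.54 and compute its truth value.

~u = 1 − 0.54 = 0.46
u \/ ~u = max(0.54, 0.46) = 0.54
(The value 0.54 < 1 shows this instance is not satisfied; not a Ł∞-tautology — its value is max(a, 1−a).)

0.54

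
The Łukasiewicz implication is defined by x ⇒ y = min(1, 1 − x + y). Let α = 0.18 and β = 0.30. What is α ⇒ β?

1.00

α ⇒ β = min(1, 1 − 0.18 + 0.30) = min(1, 1.12) = 1.00
For comparison, the Gödel implication (1 if x ≤ y else y) would give 1.00.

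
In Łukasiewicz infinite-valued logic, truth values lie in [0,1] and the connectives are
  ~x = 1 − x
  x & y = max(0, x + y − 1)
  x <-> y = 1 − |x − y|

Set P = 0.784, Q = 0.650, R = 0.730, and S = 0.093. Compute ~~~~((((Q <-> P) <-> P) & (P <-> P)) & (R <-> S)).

0.281

Q <-> P = 1 − |0.650 − 0.784| = 1 − 0.134 = 0.866
(Q <-> P) <-> P = 1 − |0.866 − 0.784| = 1 − 0.082 = 0.918
P <-> P = 1 − |0.784 − 0.784| = 1 − 0.000 = 1.000
((Q <-> P) <-> P) & (P <-> P) = max(0, 0.918 + 1.000 − 1) = max(0, 0.918) = 0.918
R <-> S = 1 − |0.730 − 0.093| = 1 − 0.637 = 0.363
(((Q <-> P) <-> P) & (P <-> P)) & (R <-> S) = max(0, 0.918 + 0.363 − 1) = max(0, 0.281) = 0.281
~((((Q <-> P) <-> P) & (P <-> P)) & (R <-> S)) = 1 − 0.281 = 0.719
~~((((Q <-> P) <-> P) & (P <-> P)) & (R <-> S)) = 1 − 0.719 = 0.281
~~~((((Q <-> P) <-> P) & (P <-> P)) & (R <-> S)) = 1 − 0.281 = 0.719
~~~~((((Q <-> P) <-> P) & (P <-> P)) & (R <-> S)) = 1 − 0.719 = 0.281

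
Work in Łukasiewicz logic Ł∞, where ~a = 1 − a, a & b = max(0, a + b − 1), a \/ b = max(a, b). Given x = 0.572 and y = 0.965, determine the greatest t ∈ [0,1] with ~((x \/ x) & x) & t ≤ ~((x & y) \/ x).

x \/ x = max(0.572, 0.572) = 0.572
(x \/ x) & x = max(0, 0.572 + 0.572 − 1) = max(0, 0.144) = 0.144
~((x \/ x) & x) = 1 − 0.144 = 0.856
So the left factor is ~((x \/ x) & x) = 0.856.
x & y = max(0, 0.572 + 0.965 − 1) = max(0, 0.537) = 0.537
(x & y) \/ x = max(0.537, 0.572) = 0.572
~((x & y) \/ x) = 1 − 0.572 = 0.428
So the right-hand bound is ~((x & y) \/ x) = 0.428.
The residuum of the Łukasiewicz t-norm gives the supremum: min(1, 1 − 0.856 + 0.428).
1 − 0.856 + 0.428 = 0.572, so t = min(1, 0.572) = 0.572.
Check: 0.856 & 0.572 = max(0, 0.428) = 0.428 ≤ 0.428.

0.572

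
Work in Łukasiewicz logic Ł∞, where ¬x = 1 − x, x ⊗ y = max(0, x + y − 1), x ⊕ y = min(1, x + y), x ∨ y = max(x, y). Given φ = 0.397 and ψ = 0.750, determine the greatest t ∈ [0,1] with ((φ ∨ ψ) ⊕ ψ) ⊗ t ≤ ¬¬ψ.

0.750

φ ∨ ψ = max(0.397, 0.750) = 0.750
(φ ∨ ψ) ⊕ ψ = min(1, 0.750 + 0.750) = min(1, 1.500) = 1.000
So the left factor is (φ ∨ ψ) ⊕ ψ = 1.000.
¬ψ = 1 − 0.750 = 0.250
¬¬ψ = 1 − 0.250 = 0.750
So the right-hand bound is ¬¬ψ = 0.750.
The residuum of the Łukasiewicz t-norm gives the supremum: min(1, 1 − 1.000 + 0.750).
1 − 1.000 + 0.750 = 0.750, so t = min(1, 0.750) = 0.750.
Check: 1.000 ⊗ 0.750 = max(0, 0.750) = 0.750 ≤ 0.750.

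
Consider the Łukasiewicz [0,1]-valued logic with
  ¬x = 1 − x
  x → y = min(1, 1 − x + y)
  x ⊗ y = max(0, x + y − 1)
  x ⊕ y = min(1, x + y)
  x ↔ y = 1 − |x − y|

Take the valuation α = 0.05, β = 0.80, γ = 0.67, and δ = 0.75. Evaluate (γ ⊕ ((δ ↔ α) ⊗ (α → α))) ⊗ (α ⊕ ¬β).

0.22

δ ↔ α = 1 − |0.75 − 0.05| = 1 − 0.70 = 0.30
α → α = min(1, 1 − 0.05 + 0.05) = min(1, 1.00) = 1.00
(δ ↔ α) ⊗ (α → α) = max(0, 0.30 + 1.00 − 1) = max(0, 0.30) = 0.30
γ ⊕ ((δ ↔ α) ⊗ (α → α)) = min(1, 0.67 + 0.30) = min(1, 0.97) = 0.97
¬β = 1 − 0.80 = 0.20
α ⊕ ¬β = min(1, 0.05 + 0.20) = min(1, 0.25) = 0.25
(γ ⊕ ((δ ↔ α) ⊗ (α → α))) ⊗ (α ⊕ ¬β) = max(0, 0.97 + 0.25 − 1) = max(0, 0.22) = 0.22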